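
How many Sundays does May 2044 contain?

1 May 2044 is a Sunday.
From 1 May 2044 to 31 May 2044 is 31 days inclusive.
31 = 7 × 4 + 3, so there are 4 full weeks plus 3 extra days.
Each full week contributes one Sunday: 4 so far.
The 3 extra days are Sun, Mon, Tue — 1 of them qualifies.
Total: 4 + 1 = 5.

5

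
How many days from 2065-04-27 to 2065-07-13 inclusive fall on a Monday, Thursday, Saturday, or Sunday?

2065-04-27 is a Monday.
That's 78 days from start to end, counting both.
78 = 7 × 11 + 1, so there are 11 full weeks plus 1 extra day.
Each full week contributes 4 days from the set (Mon, Thu, Sat, Sun): 11 × 4 = 44.
The 1 extra day is Mon — 1 of them qualifies.
Total: 44 + 1 = 45.

45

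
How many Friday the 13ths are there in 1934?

2

The 13th falls on a Friday when the month's 13th has weekday Fri.
Jan 13 is Sat; Feb 13 is Tue; Mar 13 is Tue; Apr 13 is Fri ✓; May 13 is Sun; Jun 13 is Wed; Jul 13 is Fri ✓; Aug 13 is Mon; Sep 13 is Thu; Oct 13 is Sat; Nov 13 is Tue; Dec 13 is Thu.
Friday the 13ths: Apr, Jul.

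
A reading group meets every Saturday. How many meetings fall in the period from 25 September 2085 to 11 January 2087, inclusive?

25 September 2085 is a Tuesday.
From 25 September 2085 to 11 January 2087 is 474 days inclusive.
474 = 7 × 67 + 5, so there are 67 full weeks plus 5 extra days.
Each full week contributes one Saturday: 67 so far.
The 5 extra days are Tue, Wed, Thu, Fri, Sat — 1 of them qualifies.
Total: 67 + 1 = 68.

68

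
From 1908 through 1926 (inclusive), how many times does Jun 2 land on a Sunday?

Day of week of June 2 in each year:
1908: Tue, 1909: Wed, 1910: Thu, 1911: Fri, 1912: Sun ✓, 1913: Mon, 1914: Tue, 1915: Wed, 1916: Fri, 1917: Sat, 1918: Sun ✓, 1919: Mon, 1920: Wed, 1921: Thu, 1922: Fri, 1923: Sat, 1924: Mon, 1925: Tue, 1926: Wed
Sundays: 1912, 1918.

2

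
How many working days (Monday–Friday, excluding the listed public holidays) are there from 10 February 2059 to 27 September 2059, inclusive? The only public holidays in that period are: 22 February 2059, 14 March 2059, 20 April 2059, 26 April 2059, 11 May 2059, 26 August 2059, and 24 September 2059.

10 February 2059 is a Monday.
That's 230 days from start to end, counting both.
230 = 7 × 32 + 6, so there are 32 full weeks plus 6 extra days.
Each full week contributes 5 weekdays (Mon–Fri): 32 × 5 = 160.
The 6 extra days are Mon, Tue, Wed, Thu, Fri, Sat — 5 of them qualify.
Total: 160 + 5 = 165.
Holidays: 22 February 2059 (Sat); 14 March 2059 (Fri); 20 April 2059 (Sun); 26 April 2059 (Sat); 11 May 2059 (Sun); 26 August 2059 (Tue); 24 September 2059 (Wed).
3 of the 7 holidays fall on weekdays; the rest are weekends and were already excluded.
Business days: 165 − 3 = 162.

162 working days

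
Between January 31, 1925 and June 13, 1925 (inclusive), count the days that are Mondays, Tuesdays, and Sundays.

January 31, 1925 is a Saturday.
That's 134 days from start to end, counting both.
134 = 7 × 19 + 1, so there are 19 full weeks plus 1 extra day.
Each full week contributes 3 days from the set (Mon, Tue, Sun): 19 × 3 = 57.
The 1 extra day is Sat — none qualify.
Total: 57 + 0 = 57.

57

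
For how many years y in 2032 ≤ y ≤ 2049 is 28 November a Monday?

Day of week of November 28 in each year:
2032: Sun, 2033: Mon ✓, 2034: Tue, 2035: Wed, 2036: Fri, 2037: Sat, 2038: Sun, 2039: Mon ✓, 2040: Wed, 2041: Thu, 2042: Fri, 2043: Sat, 2044: Mon ✓, 2045: Tue, 2046: Wed, 2047: Thu, 2048: Sat, 2049: Sun
Mondays: 2033, 2039, 2044.

3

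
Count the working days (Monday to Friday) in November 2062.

November 1, 2062 is a Wednesday.
From November 1, 2062 to November 30, 2062 is 30 days inclusive.
30 = 7 × 4 + 2, so there are 4 full weeks plus 2 extra days.
Each full week contributes 5 weekdays (Mon–Fri): 4 × 5 = 20.
The 2 extra days are Wednesday, Thursday — 2 of them qualify.
Total: 20 + 2 = 22.

22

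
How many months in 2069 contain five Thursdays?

4

A month has five Thursdays exactly when Thursday falls within its first (length − 28) days.
Jan: 31 days, starts Tue → 5 of Tue, Wed, Thu ✓
Feb: 28 days, starts Fri → 5 of (none)
Mar: 31 days, starts Fri → 5 of Fri, Sat, Sun
Apr: 30 days, starts Mon → 5 of Mon, Tue
May: 31 days, starts Wed → 5 of Wed, Thu, Fri ✓
Jun: 30 days, starts Sat → 5 of Sat, Sun
Jul: 31 days, starts Mon → 5 of Mon, Tue, Wed
Aug: 31 days, starts Thu → 5 of Thu, Fri, Sat ✓
Sep: 30 days, starts Sun → 5 of Sun, Mon
Oct: 31 days, starts Tue → 5 of Tue, Wed, Thu ✓
Nov: 30 days, starts Fri → 5 of Fri, Sat
Dec: 31 days, starts Sun → 5 of Sun, Mon, Tue
Months with five Thursdays: Jan, May, Aug, Oct.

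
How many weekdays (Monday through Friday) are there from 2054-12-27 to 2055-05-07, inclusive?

2054-12-27 is a Sunday.
The range spans 132 days (inclusive of both endpoints).
132 = 7 × 18 + 6, so there are 18 full weeks plus 6 extra days.
Each full week contributes 5 weekdays (Mon–Fri): 18 × 5 = 90.
The 6 extra days are Sunday, Monday, Tuesday, Wednesday, Thursday, Friday — 5 of them qualify.
Total: 90 + 5 = 95.

95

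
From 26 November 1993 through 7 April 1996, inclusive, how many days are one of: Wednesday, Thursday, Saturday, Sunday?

494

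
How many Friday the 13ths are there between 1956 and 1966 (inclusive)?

20

Friday-the-13ths by year:
1956: Jan, Apr, Jul
1957: Sep, Dec
1958: Jun
1959: Feb, Mar, Nov
1960: May
1961: Jan, Oct
1962: Apr, Jul
1963: Sep, Dec
1964: Mar, Nov
1965: Aug
1966: May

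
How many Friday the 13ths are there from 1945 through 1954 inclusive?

17

Friday-the-13ths by year:
1945: Apr, Jul
1946: Sep, Dec
1947: Jun
1948: Feb, Aug
1949: May
1950: Jan, Oct
1951: Apr, Jul
1952: Jun
1953: Feb, Mar, Nov
1954: Aug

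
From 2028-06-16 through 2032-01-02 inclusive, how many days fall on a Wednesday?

185

2028-06-16 is a Friday.
From 2028-06-16 to 2032-01-02 is 1296 days inclusive.
1296 = 7 × 185 + 1, so there are 185 full weeks plus 1 extra day.
Each full week contributes one Wednesday: 185 so far.
The 1 extra day is Fri — none qualify.
Total: 185 + 0 = 185.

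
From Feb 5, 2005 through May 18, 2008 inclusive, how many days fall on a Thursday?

Feb 5, 2005 is a Saturday.
From Feb 5, 2005 to May 18, 2008 is 1199 days inclusive.
1199 = 7 × 171 + 2, so there are 171 full weeks plus 2 extra days.
Each full week contributes one Thursday: 171 so far.
The 2 extra days are Sat, Sun — none qualify.
Total: 171 + 0 = 171.

171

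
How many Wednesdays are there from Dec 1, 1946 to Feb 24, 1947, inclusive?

12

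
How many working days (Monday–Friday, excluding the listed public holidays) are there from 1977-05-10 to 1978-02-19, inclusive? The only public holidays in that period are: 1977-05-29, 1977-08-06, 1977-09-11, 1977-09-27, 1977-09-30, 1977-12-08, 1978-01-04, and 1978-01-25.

1977-05-10 is a Tuesday.
The range spans 286 days (inclusive of both endpoints).
286 = 7 × 40 + 6, so there are 40 full weeks plus 6 extra days.
Each full week contributes 5 weekdays (Mon–Fri): 40 × 5 = 200.
The 6 extra days are Tue, Wed, Thu, Fri, Sat, Sun — 4 of them qualify.
Total: 200 + 4 = 204.
Holidays: 1977-05-29 (Sun); 1977-08-06 (Sat); 1977-09-11 (Sun); 1977-09-27 (Tue); 1977-09-30 (Fri); 1977-12-08 (Thu); 1978-01-04 (Wed); 1978-01-25 (Wed).
5 of the 8 holidays fall on weekdays; the rest are weekends and were already excluded.
Business days: 204 − 5 = 199.

199 working days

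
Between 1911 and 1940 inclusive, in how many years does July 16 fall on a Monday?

4

Day of week of July 16 in each year:
1911: Sun, 1912: Tue, 1913: Wed, 1914: Thu, 1915: Fri, 1916: Sun, 1917: Mon ✓, 1918: Tue, 1919: Wed, 1920: Fri, 1921: Sat, 1922: Sun, 1923: Mon ✓, 1924: Wed, 1925: Thu, 1926: Fri, 1927: Sat, 1928: Mon ✓, 1929: Tue, 1930: Wed, 1931: Thu, 1932: Sat, 1933: Sun, 1934: Mon ✓, 1935: Tue, 1936: Thu, 1937: Fri, 1938: Sat, 1939: Sun, 1940: Tue
Mondays: 1917, 1923, 1928, 1934.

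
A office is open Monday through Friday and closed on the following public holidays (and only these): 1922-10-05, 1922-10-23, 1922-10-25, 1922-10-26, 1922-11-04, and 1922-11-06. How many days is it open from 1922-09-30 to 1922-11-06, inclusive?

1922-09-30 is a Saturday.
That's 38 days from start to end, counting both.
38 = 7 × 5 + 3, so there are 5 full weeks plus 3 extra days.
Each full week contributes 5 weekdays (Mon–Fri): 5 × 5 = 25.
The 3 extra days are Saturday, Sunday, Monday — 1 of them qualifies.
Total: 25 + 1 = 26.
Holidays: 1922-10-05 (Thu); 1922-10-23 (Mon); 1922-10-25 (Wed); 1922-10-26 (Thu); 1922-11-04 (Sat); 1922-11-06 (Mon).
5 of the 6 holidays fall on weekdays; the rest are weekends and were already excluded.
Business days: 26 − 5 = 21.

21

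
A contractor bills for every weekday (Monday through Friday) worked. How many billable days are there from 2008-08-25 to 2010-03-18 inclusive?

409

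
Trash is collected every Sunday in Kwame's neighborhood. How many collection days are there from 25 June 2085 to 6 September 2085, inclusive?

25 June 2085 is a Monday.
That's 74 days from start to end, counting both.
74 = 7 × 10 + 4, so there are 10 full weeks plus 4 extra days.
Each full week contributes one Sunday: 10 so far.
The 4 extra days are Monday, Tuesday, Wednesday, Thursday — none qualify.
Total: 10 + 0 = 10.

10 Sundays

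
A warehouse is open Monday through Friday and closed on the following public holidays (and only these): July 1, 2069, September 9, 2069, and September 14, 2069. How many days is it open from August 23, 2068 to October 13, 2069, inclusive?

August 23, 2068 is a Thursday.
From August 23, 2068 to October 13, 2069 is 417 days inclusive.
417 = 7 × 59 + 4, so there are 59 full weeks plus 4 extra days.
Each full week contributes 5 weekdays (Mon–Fri): 59 × 5 = 295.
The 4 extra days are Thu, Fri, Sat, Sun — 2 of them qualify.
Total: 295 + 2 = 297.
Holidays: July 1, 2069 (Mon); September 9, 2069 (Mon); September 14, 2069 (Sat).
2 of the 3 holidays fall on weekdays; the rest are weekends and were already excluded.
Business days: 297 − 2 = 295.

295 business days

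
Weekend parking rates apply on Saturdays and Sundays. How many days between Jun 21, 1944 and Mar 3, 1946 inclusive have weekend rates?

178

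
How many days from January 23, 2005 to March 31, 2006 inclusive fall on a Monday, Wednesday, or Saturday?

January 23, 2005 is a Sunday.
The range spans 433 days (inclusive of both endpoints).
433 = 7 × 61 + 6, so there are 61 full weeks plus 6 extra days.
Each full week contributes 3 days from the set (Mon, Wed, Sat): 61 × 3 = 183.
The 6 extra days are Sun, Mon, Tue, Wed, Thu, Fri — 2 of them qualify.
Total: 183 + 2 = 185.

185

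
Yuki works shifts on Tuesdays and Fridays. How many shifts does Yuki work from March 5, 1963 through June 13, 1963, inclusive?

March 5, 1963 is a Tuesday.
From March 5, 1963 to June 13, 1963 is 101 days inclusive.
101 = 7 × 14 + 3, so there are 14 full weeks plus 3 extra days.
Each full week contributes 2 days from the set (Tue, Fri): 14 × 2 = 28.
The 3 extra days are Tuesday, Wednesday, Thursday — 1 of them qualifies.
Total: 28 + 1 = 29.

29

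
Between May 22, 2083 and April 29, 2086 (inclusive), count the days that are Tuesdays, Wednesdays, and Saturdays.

May 22, 2083 is a Saturday.
The range spans 1074 days (inclusive of both endpoints).
1074 = 7 × 153 + 3, so there are 153 full weeks plus 3 extra days.
Each full week contributes 3 days from the set (Tue, Wed, Sat): 153 × 3 = 459.
The 3 extra days are Sat, Sun, Mon — 1 of them qualifies.
Total: 459 + 1 = 460.

460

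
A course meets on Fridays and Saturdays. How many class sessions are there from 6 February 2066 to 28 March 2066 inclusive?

15

6 February 2066 is a Saturday.
The range spans 51 days (inclusive of both endpoints).
51 = 7 × 7 + 2, so there are 7 full weeks plus 2 extra days.
Each full week contributes 2 days from the set (Fri, Sat): 7 × 2 = 14.
The 2 extra days are Saturday, Sunday — 1 of them qualifies.
Total: 14 + 1 = 15.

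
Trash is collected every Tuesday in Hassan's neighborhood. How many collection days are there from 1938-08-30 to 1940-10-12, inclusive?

111 Tuesdays

1938-08-30 is a Tuesday.
That's 775 days from start to end, counting both.
775 = 7 × 110 + 5, so there are 110 full weeks plus 5 extra days.
Each full week contributes one Tuesday: 110 so far.
The 5 extra days are Tuesday, Wednesday, Thursday, Friday, Saturday — 1 of them qualifies.
Total: 110 + 1 = 111.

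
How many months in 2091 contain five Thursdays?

A month has five Thursdays exactly when Thursday falls within its first (length − 28) days.
Jan: 31 days, starts Mon → 5 of Mon, Tue, Wed
Feb: 28 days, starts Thu → 5 of (none)
Mar: 31 days, starts Thu → 5 of Thu, Fri, Sat ✓
Apr: 30 days, starts Sun → 5 of Sun, Mon
May: 31 days, starts Tue → 5 of Tue, Wed, Thu ✓
Jun: 30 days, starts Fri → 5 of Fri, Sat
Jul: 31 days, starts Sun → 5 of Sun, Mon, Tue
Aug: 31 days, starts Wed → 5 of Wed, Thu, Fri ✓
Sep: 30 days, starts Sat → 5 of Sat, Sun
Oct: 31 days, starts Mon → 5 of Mon, Tue, Wed
Nov: 30 days, starts Thu → 5 of Thu, Fri ✓
Dec: 31 days, starts Sat → 5 of Sat, Sun, Mon
Months with five Thursdays: Mar, May, Aug, Nov.

4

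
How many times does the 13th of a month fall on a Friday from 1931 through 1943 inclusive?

23

Friday-the-13ths by year:
1931: Feb, Mar, Nov
1932: May
1933: Jan, Oct
1934: Apr, Jul
1935: Sep, Dec
1936: Mar, Nov
1937: Aug
1938: May
1939: Jan, Oct
1940: Sep, Dec
1941: Jun
1942: Feb, Mar, Nov
1943: Aug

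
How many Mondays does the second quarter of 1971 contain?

April 1, 1971 is a Thursday.
That's 91 days from start to end, counting both.
91 = 7 × 13, so the span is exactly 13 full weeks.
Each full week contributes one Monday: 13 so far.

13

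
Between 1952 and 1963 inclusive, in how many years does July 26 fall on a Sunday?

2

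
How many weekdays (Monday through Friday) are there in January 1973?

23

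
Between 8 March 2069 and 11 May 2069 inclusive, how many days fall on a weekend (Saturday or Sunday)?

8 March 2069 is a Friday.
That's 65 days from start to end, counting both.
65 = 7 × 9 + 2, so there are 9 full weeks plus 2 extra days.
Each full week contributes 2 weekend days (Sat, Sun): 9 × 2 = 18.
The 2 extra days are Friday, Saturday — 1 of them qualifies.
Total: 18 + 1 = 19.

19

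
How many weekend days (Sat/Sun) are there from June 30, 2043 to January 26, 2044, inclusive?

60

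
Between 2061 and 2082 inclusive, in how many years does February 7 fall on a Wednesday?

Day of week of February 7 in each year:
2061: Mon, 2062: Tue, 2063: Wed ✓, 2064: Thu, 2065: Sat, 2066: Sun, 2067: Mon, 2068: Tue, 2069: Thu, 2070: Fri, 2071: Sat, 2072: Sun, 2073: Tue, 2074: Wed ✓, 2075: Thu, 2076: Fri, 2077: Sun, 2078: Mon, 2079: Tue, 2080: Wed ✓, 2081: Fri, 2082: Sat
Wednesdays: 2063, 2074, 2080.

3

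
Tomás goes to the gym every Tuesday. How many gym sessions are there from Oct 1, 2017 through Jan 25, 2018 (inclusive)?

Oct 1, 2017 is a Sunday.
From Oct 1, 2017 to Jan 25, 2018 is 117 days inclusive.
117 = 7 × 16 + 5, so there are 16 full weeks plus 5 extra days.
Each full week contributes one Tuesday: 16 so far.
The 5 extra days are Sun, Mon, Tue, Wed, Thu — 1 of them qualifies.
Total: 16 + 1 = 17.

17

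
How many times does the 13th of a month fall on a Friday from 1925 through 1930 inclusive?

Friday-the-13ths by year:
1925: Feb, Mar, Nov
1926: Aug
1927: May
1928: Jan, Apr, Jul
1929: Sep, Dec
1930: Jun

11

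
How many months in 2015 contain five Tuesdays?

4

A month has five Tuesdays exactly when Tuesday falls within its first (length − 28) days.
Jan: 31 days, starts Thu → 5 of Thu, Fri, Sat
Feb: 28 days, starts Sun → 5 of (none)
Mar: 31 days, starts Sun → 5 of Sun, Mon, Tue ✓
Apr: 30 days, starts Wed → 5 of Wed, Thu
May: 31 days, starts Fri → 5 of Fri, Sat, Sun
Jun: 30 days, starts Mon → 5 of Mon, Tue ✓
Jul: 31 days, starts Wed → 5 of Wed, Thu, Fri
Aug: 31 days, starts Sat → 5 of Sat, Sun, Mon
Sep: 30 days, starts Tue → 5 of Tue, Wed ✓
Oct: 31 days, starts Thu → 5 of Thu, Fri, Sat
Nov: 30 days, starts Sun → 5 of Sun, Mon
Dec: 31 days, starts Tue → 5 of Tue, Wed, Thu ✓
Months with five Tuesdays: Mar, Jun, Sep, Dec.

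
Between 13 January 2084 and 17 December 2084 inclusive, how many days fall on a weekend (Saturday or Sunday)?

13 January 2084 is a Thursday.
From 13 January 2084 to 17 December 2084 is 340 days inclusive.
340 = 7 × 48 + 4, so there are 48 full weeks plus 4 extra days.
Each full week contributes 2 weekend days (Sat, Sun): 48 × 2 = 96.
The 4 extra days are Thu, Fri, Sat, Sun — 2 of them qualify.
Total: 96 + 2 = 98.

98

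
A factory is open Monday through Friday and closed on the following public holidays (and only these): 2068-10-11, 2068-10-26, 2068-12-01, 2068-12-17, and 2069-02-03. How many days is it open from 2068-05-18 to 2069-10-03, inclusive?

357

2068-05-18 is a Friday.
The range spans 504 days (inclusive of both endpoints).
504 = 7 × 72, so the span is exactly 72 full weeks.
Each full week contributes 5 weekdays (Mon–Fri): 72 × 5 = 360.
Holidays: 2068-10-11 (Thu); 2068-10-26 (Fri); 2068-12-01 (Sat); 2068-12-17 (Mon); 2069-02-03 (Sun).
3 of the 5 holidays fall on weekdays; the rest are weekends and were already excluded.
Business days: 360 − 3 = 357.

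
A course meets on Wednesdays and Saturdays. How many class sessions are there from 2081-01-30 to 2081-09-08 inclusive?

63

2081-01-30 is a Thursday.
The range spans 222 days (inclusive of both endpoints).
222 = 7 × 31 + 5, so there are 31 full weeks plus 5 extra days.
Each full week contributes 2 days from the set (Wed, Sat): 31 × 2 = 62.
The 5 extra days are Thursday, Friday, Saturday, Sunday, Monday — 1 of them qualifies.
Total: 62 + 1 = 63.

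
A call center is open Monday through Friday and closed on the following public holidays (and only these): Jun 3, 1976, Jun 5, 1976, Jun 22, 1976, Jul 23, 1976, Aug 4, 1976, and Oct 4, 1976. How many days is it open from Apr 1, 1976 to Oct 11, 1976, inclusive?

Apr 1, 1976 is a Thursday.
The range spans 194 days (inclusive of both endpoints).
194 = 7 × 27 + 5, so there are 27 full weeks plus 5 extra days.
Each full week contributes 5 weekdays (Mon–Fri): 27 × 5 = 135.
The 5 extra days are Thursday, Friday, Saturday, Sunday, Monday — 3 of them qualify.
Total: 135 + 3 = 138.
Holidays: Jun 3, 1976 (Thu); Jun 5, 1976 (Sat); Jun 22, 1976 (Tue); Jul 23, 1976 (Fri); Aug 4, 1976 (Wed); Oct 4, 1976 (Mon).
5 of the 6 holidays fall on weekdays; the rest are weekends and were already excluded.
Business days: 138 − 5 = 133.

133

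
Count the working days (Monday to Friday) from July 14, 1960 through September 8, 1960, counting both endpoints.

July 14, 1960 is a Thursday.
From July 14, 1960 to September 8, 1960 is 57 days inclusive.
57 = 7 × 8 + 1, so there are 8 full weeks plus 1 extra day.
Each full week contributes 5 weekdays (Mon–Fri): 8 × 5 = 40.
The 1 extra day is Thu — 1 of them qualifies.
Total: 40 + 1 = 41.

41 weekdays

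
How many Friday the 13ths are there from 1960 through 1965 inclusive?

10

Friday-the-13ths by year:
1960: May
1961: Jan, Oct
1962: Apr, Jul
1963: Sep, Dec
1964: Mar, Nov
1965: Aug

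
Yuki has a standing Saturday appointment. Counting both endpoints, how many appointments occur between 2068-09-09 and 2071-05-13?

139 Saturdays

2068-09-09 is a Sunday.
That's 977 days from start to end, counting both.
977 = 7 × 139 + 4, so there are 139 full weeks plus 4 extra days.
Each full week contributes one Saturday: 139 so far.
The 4 extra days are Sun, Mon, Tue, Wed — none qualify.
Total: 139 + 0 = 139.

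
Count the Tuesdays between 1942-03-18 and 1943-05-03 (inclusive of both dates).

1942-03-18 is a Wednesday.
From 1942-03-18 to 1943-05-03 is 412 days inclusive.
412 = 7 × 58 + 6, so there are 58 full weeks plus 6 extra days.
Each full week contributes one Tuesday: 58 so far.
The 6 extra days are Wed, Thu, Fri, Sat, Sun, Mon — none qualify.
Total: 58 + 0 = 58.

58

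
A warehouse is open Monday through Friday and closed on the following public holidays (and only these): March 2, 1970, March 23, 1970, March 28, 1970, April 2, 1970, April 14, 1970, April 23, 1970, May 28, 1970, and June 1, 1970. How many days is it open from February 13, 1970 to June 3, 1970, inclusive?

72 working days

February 13, 1970 is a Friday.
The range spans 111 days (inclusive of both endpoints).
111 = 7 × 15 + 6, so there are 15 full weeks plus 6 extra days.
Each full week contributes 5 weekdays (Mon–Fri): 15 × 5 = 75.
The 6 extra days are Fri, Sat, Sun, Mon, Tue, Wed — 4 of them qualify.
Total: 75 + 4 = 79.
Holidays: March 2, 1970 (Mon); March 23, 1970 (Mon); March 28, 1970 (Sat); April 2, 1970 (Thu); April 14, 1970 (Tue); April 23, 1970 (Thu); May 28, 1970 (Thu); June 1, 1970 (Mon).
7 of the 8 holidays fall on weekdays; the rest are weekends and were already excluded.
Business days: 79 − 7 = 72.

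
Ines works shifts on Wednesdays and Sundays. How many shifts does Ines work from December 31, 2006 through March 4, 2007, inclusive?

19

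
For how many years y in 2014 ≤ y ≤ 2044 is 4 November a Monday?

4

Day of week of November 4 in each year:
2014: Tue, 2015: Wed, 2016: Fri, 2017: Sat, 2018: Sun, 2019: Mon ✓, 2020: Wed, 2021: Thu, 2022: Fri, 2023: Sat, 2024: Mon ✓, 2025: Tue, 2026: Wed, 2027: Thu, 2028: Sat, 2029: Sun, 2030: Mon ✓, 2031: Tue, 2032: Thu, 2033: Fri, 2034: Sat, 2035: Sun, 2036: Tue, 2037: Wed, 2038: Thu, 2039: Fri, 2040: Sun, 2041: Mon ✓, 2042: Tue, 2043: Wed, 2044: Fri
Mondays: 2019, 2024, 2030, 2041.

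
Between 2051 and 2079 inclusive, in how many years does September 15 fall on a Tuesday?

4

Day of week of September 15 in each year:
2051: Fri, 2052: Sun, 2053: Mon, 2054: Tue ✓, 2055: Wed, 2056: Fri, 2057: Sat, 2058: Sun, 2059: Mon, 2060: Wed, 2061: Thu, 2062: Fri, 2063: Sat, 2064: Mon, 2065: Tue ✓, 2066: Wed, 2067: Thu, 2068: Sat, 2069: Sun, 2070: Mon, 2071: Tue ✓, 2072: Thu, 2073: Fri, 2074: Sat, 2075: Sun, 2076: Tue ✓, 2077: Wed, 2078: Thu, 2079: Fri
Tuesdays: 2054, 2065, 2071, 2076.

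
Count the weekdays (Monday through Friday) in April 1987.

1 April 1987 is a Wednesday.
That's 30 days from start to end, counting both.
30 = 7 × 4 + 2, so there are 4 full weeks plus 2 extra days.
Each full week contributes 5 weekdays (Mon–Fri): 4 × 5 = 20.
The 2 extra days are Wed, Thu — 2 of them qualify.
Total: 20 + 2 = 22.

22 weekdays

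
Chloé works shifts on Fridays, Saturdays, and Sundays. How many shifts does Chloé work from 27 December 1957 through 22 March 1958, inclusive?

38

27 December 1957 is a Friday.
The range spans 86 days (inclusive of both endpoints).
86 = 7 × 12 + 2, so there are 12 full weeks plus 2 extra days.
Each full week contributes 3 days from the set (Fri, Sat, Sun): 12 × 3 = 36.
The 2 extra days are Fri, Sat — 2 of them qualify.
Total: 36 + 2 = 38.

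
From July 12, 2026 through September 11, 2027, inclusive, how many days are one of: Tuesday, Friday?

122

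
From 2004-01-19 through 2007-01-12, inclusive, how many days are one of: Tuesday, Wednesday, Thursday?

468

2004-01-19 is a Monday.
The range spans 1090 days (inclusive of both endpoints).
1090 = 7 × 155 + 5, so there are 155 full weeks plus 5 extra days.
Each full week contributes 3 days from the set (Tue, Wed, Thu): 155 × 3 = 465.
The 5 extra days are Monday, Tuesday, Wednesday, Thursday, Friday — 3 of them qualify.
Total: 465 + 3 = 468.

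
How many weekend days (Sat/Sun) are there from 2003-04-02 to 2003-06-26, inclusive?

2003-04-02 is a Wednesday.
The range spans 86 days (inclusive of both endpoints).
86 = 7 × 12 + 2, so there are 12 full weeks plus 2 extra days.
Each full week contributes 2 weekend days (Sat, Sun): 12 × 2 = 24.
The 2 extra days are Wednesday, Thursday — none qualify.
Total: 24 + 0 = 24.

24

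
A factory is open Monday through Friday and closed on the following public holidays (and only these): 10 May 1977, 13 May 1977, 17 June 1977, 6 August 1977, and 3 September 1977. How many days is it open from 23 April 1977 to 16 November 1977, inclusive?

145 working days

23 April 1977 is a Saturday.
That's 208 days from start to end, counting both.
208 = 7 × 29 + 5, so there are 29 full weeks plus 5 extra days.
Each full week contributes 5 weekdays (Mon–Fri): 29 × 5 = 145.
The 5 extra days are Saturday, Sunday, Monday, Tuesday, Wednesday — 3 of them qualify.
Total: 145 + 3 = 148.
Holidays: 10 May 1977 (Tue); 13 May 1977 (Fri); 17 June 1977 (Fri); 6 August 1977 (Sat); 3 September 1977 (Sat).
3 of the 5 holidays fall on weekdays; the rest are weekends and were already excluded.
Business days: 148 − 3 = 145.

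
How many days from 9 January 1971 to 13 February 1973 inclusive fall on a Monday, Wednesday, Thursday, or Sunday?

9 January 1971 is a Saturday.
The range spans 767 days (inclusive of both endpoints).
767 = 7 × 109 + 4, so there are 109 full weeks plus 4 extra days.
Each full week contributes 4 days from the set (Mon, Wed, Thu, Sun): 109 × 4 = 436.
The 4 extra days are Saturday, Sunday, Monday, Tuesday — 2 of them qualify.
Total: 436 + 2 = 438.

438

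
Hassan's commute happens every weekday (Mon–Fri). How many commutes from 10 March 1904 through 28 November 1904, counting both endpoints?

188

10 March 1904 is a Thursday.
The range spans 264 days (inclusive of both endpoints).
264 = 7 × 37 + 5, so there are 37 full weeks plus 5 extra days.
Each full week contributes 5 weekdays (Mon–Fri): 37 × 5 = 185.
The 5 extra days are Thu, Fri, Sat, Sun, Mon — 3 of them qualify.
Total: 185 + 3 = 188.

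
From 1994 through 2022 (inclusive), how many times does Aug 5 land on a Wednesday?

4

Day of week of August 5 in each year:
1994: Fri, 1995: Sat, 1996: Mon, 1997: Tue, 1998: Wed ✓, 1999: Thu, 2000: Sat, 2001: Sun, 2002: Mon, 2003: Tue, 2004: Thu, 2005: Fri, 2006: Sat, 2007: Sun, 2008: Tue, 2009: Wed ✓, 2010: Thu, 2011: Fri, 2012: Sun, 2013: Mon, 2014: Tue, 2015: Wed ✓, 2016: Fri, 2017: Sat, 2018: Sun, 2019: Mon, 2020: Wed ✓, 2021: Thu, 2022: Fri
Wednesdays: 1998, 2009, 2015, 2020.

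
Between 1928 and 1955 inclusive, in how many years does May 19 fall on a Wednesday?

4

Day of week of May 19 in each year:
1928: Sat, 1929: Sun, 1930: Mon, 1931: Tue, 1932: Thu, 1933: Fri, 1934: Sat, 1935: Sun, 1936: Tue, 1937: Wed ✓, 1938: Thu, 1939: Fri, 1940: Sun, 1941: Mon, 1942: Tue, 1943: Wed ✓, 1944: Fri, 1945: Sat, 1946: Sun, 1947: Mon, 1948: Wed ✓, 1949: Thu, 1950: Fri, 1951: Sat, 1952: Mon, 1953: Tue, 1954: Wed ✓, 1955: Thu
Wednesdays: 1937, 1943, 1948, 1954.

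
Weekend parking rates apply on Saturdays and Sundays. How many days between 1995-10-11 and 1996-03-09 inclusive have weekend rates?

1995-10-11 is a Wednesday.
The range spans 151 days (inclusive of both endpoints).
151 = 7 × 21 + 4, so there are 21 full weeks plus 4 extra days.
Each full week contributes 2 weekend days (Sat, Sun): 21 × 2 = 42.
The 4 extra days are Wednesday, Thursday, Friday, Saturday — 1 of them qualifies.
Total: 42 + 1 = 43.

43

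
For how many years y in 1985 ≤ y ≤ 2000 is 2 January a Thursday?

Day of week of January 2 in each year:
1985: Wed, 1986: Thu ✓, 1987: Fri, 1988: Sat, 1989: Mon, 1990: Tue, 1991: Wed, 1992: Thu ✓, 1993: Sat, 1994: Sun, 1995: Mon, 1996: Tue, 1997: Thu ✓, 1998: Fri, 1999: Sat, 2000: Sun
Thursdays: 1986, 1992, 1997.

3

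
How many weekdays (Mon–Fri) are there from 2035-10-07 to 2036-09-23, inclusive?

2035-10-07 is a Sunday.
That's 353 days from start to end, counting both.
353 = 7 × 50 + 3, so there are 50 full weeks plus 3 extra days.
Each full week contributes 5 weekdays (Mon–Fri): 50 × 5 = 250.
The 3 extra days are Sunday, Monday, Tuesday — 2 of them qualify.
Total: 250 + 2 = 252.

252 weekdays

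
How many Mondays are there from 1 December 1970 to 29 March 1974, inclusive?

1 December 1970 is a Tuesday.
The range spans 1215 days (inclusive of both endpoints).
1215 = 7 × 173 + 4, so there are 173 full weeks plus 4 extra days.
Each full week contributes one Monday: 173 so far.
The 4 extra days are Tuesday, Wednesday, Thursday, Friday — none qualify.
Total: 173 + 0 = 173.

173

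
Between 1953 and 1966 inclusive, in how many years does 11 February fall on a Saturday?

Day of week of February 11 in each year:
1953: Wed, 1954: Thu, 1955: Fri, 1956: Sat ✓, 1957: Mon, 1958: Tue, 1959: Wed, 1960: Thu, 1961: Sat ✓, 1962: Sun, 1963: Mon, 1964: Tue, 1965: Thu, 1966: Fri
Saturdays: 1956, 1961.

2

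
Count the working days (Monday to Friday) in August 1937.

22 weekdays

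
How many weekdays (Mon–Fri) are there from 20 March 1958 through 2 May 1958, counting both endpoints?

20 March 1958 is a Thursday.
The range spans 44 days (inclusive of both endpoints).
44 = 7 × 6 + 2, so there are 6 full weeks plus 2 extra days.
Each full week contributes 5 weekdays (Mon–Fri): 6 × 5 = 30.
The 2 extra days are Thu, Fri — 2 of them qualify.
Total: 30 + 2 = 32.

32 weekdays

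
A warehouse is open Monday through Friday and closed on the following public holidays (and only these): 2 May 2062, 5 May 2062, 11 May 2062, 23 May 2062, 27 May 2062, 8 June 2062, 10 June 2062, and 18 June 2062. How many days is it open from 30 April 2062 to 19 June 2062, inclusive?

30 April 2062 is a Sunday.
From 30 April 2062 to 19 June 2062 is 51 days inclusive.
51 = 7 × 7 + 2, so there are 7 full weeks plus 2 extra days.
Each full week contributes 5 weekdays (Mon–Fri): 7 × 5 = 35.
The 2 extra days are Sun, Mon — 1 of them qualifies.
Total: 35 + 1 = 36.
Holidays: 2 May 2062 (Tue); 5 May 2062 (Fri); 11 May 2062 (Thu); 23 May 2062 (Tue); 27 May 2062 (Sat); 8 June 2062 (Thu); 10 June 2062 (Sat); 18 June 2062 (Sun).
5 of the 8 holidays fall on weekdays; the rest are weekends and were already excluded.
Business days: 36 − 5 = 31.

31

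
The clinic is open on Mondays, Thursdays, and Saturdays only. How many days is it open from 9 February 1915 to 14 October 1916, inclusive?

9 February 1915 is a Tuesday.
From 9 February 1915 to 14 October 1916 is 614 days inclusive.
614 = 7 × 87 + 5, so there are 87 full weeks plus 5 extra days.
Each full week contributes 3 days from the set (Mon, Thu, Sat): 87 × 3 = 261.
The 5 extra days are Tue, Wed, Thu, Fri, Sat — 2 of them qualify.
Total: 261 + 2 = 263.

263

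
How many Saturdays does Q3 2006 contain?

14

1 July 2006 is a Saturday.
The range spans 92 days (inclusive of both endpoints).
92 = 7 × 13 + 1, so there are 13 full weeks plus 1 extra day.
Each full week contributes one Saturday: 13 so far.
The 1 extra day is Saturday — 1 of them qualifies.
Total: 13 + 1 = 14.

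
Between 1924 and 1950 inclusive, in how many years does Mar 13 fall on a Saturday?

4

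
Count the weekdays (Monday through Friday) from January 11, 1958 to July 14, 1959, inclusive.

January 11, 1958 is a Saturday.
From January 11, 1958 to July 14, 1959 is 550 days inclusive.
550 = 7 × 78 + 4, so there are 78 full weeks plus 4 extra days.
Each full week contributes 5 weekdays (Mon–Fri): 78 × 5 = 390.
The 4 extra days are Sat, Sun, Mon, Tue — 2 of them qualify.
Total: 390 + 2 = 392.

392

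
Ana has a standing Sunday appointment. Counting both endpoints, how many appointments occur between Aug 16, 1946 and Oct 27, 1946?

11

Aug 16, 1946 is a Friday.
The range spans 73 days (inclusive of both endpoints).
73 = 7 × 10 + 3, so there are 10 full weeks plus 3 extra days.
Each full week contributes one Sunday: 10 so far.
The 3 extra days are Fri, Sat, Sun — 1 of them qualifies.
Total: 10 + 1 = 11.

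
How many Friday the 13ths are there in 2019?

2

The 13th falls on a Friday when the month's 13th has weekday Fri.
Jan 13 is Sun; Feb 13 is Wed; Mar 13 is Wed; Apr 13 is Sat; May 13 is Mon; Jun 13 is Thu; Jul 13 is Sat; Aug 13 is Tue; Sep 13 is Fri ✓; Oct 13 is Sun; Nov 13 is Wed; Dec 13 is Fri ✓.
Friday the 13ths: Sep, Dec.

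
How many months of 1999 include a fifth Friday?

A month has five Fridays exactly when Friday falls within its first (length − 28) days.
Jan: 31 days, starts Fri → 5 of Fri, Sat, Sun ✓
Feb: 28 days, starts Mon → 5 of (none)
Mar: 31 days, starts Mon → 5 of Mon, Tue, Wed
Apr: 30 days, starts Thu → 5 of Thu, Fri ✓
May: 31 days, starts Sat → 5 of Sat, Sun, Mon
Jun: 30 days, starts Tue → 5 of Tue, Wed
Jul: 31 days, starts Thu → 5 of Thu, Fri, Sat ✓
Aug: 31 days, starts Sun → 5 of Sun, Mon, Tue
Sep: 30 days, starts Wed → 5 of Wed, Thu
Oct: 31 days, starts Fri → 5 of Fri, Sat, Sun ✓
Nov: 30 days, starts Mon → 5 of Mon, Tue
Dec: 31 days, starts Wed → 5 of Wed, Thu, Fri ✓
Months with five Fridays: Jan, Apr, Jul, Oct, Dec.

5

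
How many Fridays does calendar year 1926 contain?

53

1 January 1926 is a Friday.
The range spans 365 days (inclusive of both endpoints).
365 = 7 × 52 + 1, so there are 52 full weeks plus 1 extra day.
Each full week contributes one Friday: 52 so far.
The 1 extra day is Fri — 1 of them qualifies.
Total: 52 + 1 = 53.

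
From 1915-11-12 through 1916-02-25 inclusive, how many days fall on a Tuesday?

15

1915-11-12 is a Friday.
That's 106 days from start to end, counting both.
106 = 7 × 15 + 1, so there are 15 full weeks plus 1 extra day.
Each full week contributes one Tuesday: 15 so far.
The 1 extra day is Friday — none qualify.
Total: 15 + 0 = 15.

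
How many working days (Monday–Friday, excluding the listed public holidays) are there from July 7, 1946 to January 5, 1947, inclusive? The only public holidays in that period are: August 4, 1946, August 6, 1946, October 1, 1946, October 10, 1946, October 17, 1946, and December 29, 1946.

July 7, 1946 is a Sunday.
From July 7, 1946 to January 5, 1947 is 183 days inclusive.
183 = 7 × 26 + 1, so there are 26 full weeks plus 1 extra day.
Each full week contributes 5 weekdays (Mon–Fri): 26 × 5 = 130.
The 1 extra day is Sunday — none qualify.
Total: 130 + 0 = 130.
Holidays: August 4, 1946 (Sun); August 6, 1946 (Tue); October 1, 1946 (Tue); October 10, 1946 (Thu); October 17, 1946 (Thu); December 29, 1946 (Sun).
4 of the 6 holidays fall on weekdays; the rest are weekends and were already excluded.
Business days: 130 − 4 = 126.

126 working days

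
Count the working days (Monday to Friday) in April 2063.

2063-04-01 is a Sunday.
That's 30 days from start to end, counting both.
30 = 7 × 4 + 2, so there are 4 full weeks plus 2 extra days.
Each full week contributes 5 weekdays (Mon–Fri): 4 × 5 = 20.
The 2 extra days are Sun, Mon — 1 of them qualifies.
Total: 20 + 1 = 21.

21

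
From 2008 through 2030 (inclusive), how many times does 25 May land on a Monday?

4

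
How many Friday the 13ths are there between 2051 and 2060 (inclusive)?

17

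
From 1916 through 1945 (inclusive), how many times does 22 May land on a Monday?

Day of week of May 22 in each year:
1916: Mon ✓, 1917: Tue, 1918: Wed, 1919: Thu, 1920: Sat, 1921: Sun, 1922: Mon ✓, 1923: Tue, 1924: Thu, 1925: Fri, 1926: Sat, 1927: Sun, 1928: Tue, 1929: Wed, 1930: Thu, 1931: Fri, 1932: Sun, 1933: Mon ✓, 1934: Tue, 1935: Wed, 1936: Fri, 1937: Sat, 1938: Sun, 1939: Mon ✓, 1940: Wed, 1941: Thu, 1942: Fri, 1943: Sat, 1944: Mon ✓, 1945: Tue
Mondays: 1916, 1922, 1933, 1939, 1944.

5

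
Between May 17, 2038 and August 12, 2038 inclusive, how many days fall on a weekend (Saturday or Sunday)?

24

May 17, 2038 is a Monday.
The range spans 88 days (inclusive of both endpoints).
88 = 7 × 12 + 4, so there are 12 full weeks plus 4 extra days.
Each full week contributes 2 weekend days (Sat, Sun): 12 × 2 = 24.
The 4 extra days are Mon, Tue, Wed, Thu — none qualify.
Total: 24 + 0 = 24.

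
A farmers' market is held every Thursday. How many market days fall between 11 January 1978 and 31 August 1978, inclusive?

34 Thursdays

11 January 1978 is a Wednesday.
From 11 January 1978 to 31 August 1978 is 233 days inclusive.
233 = 7 × 33 + 2, so there are 33 full weeks plus 2 extra days.
Each full week contributes one Thursday: 33 so far.
The 2 extra days are Wednesday, Thursday — 1 of them qualifies.
Total: 33 + 1 = 34.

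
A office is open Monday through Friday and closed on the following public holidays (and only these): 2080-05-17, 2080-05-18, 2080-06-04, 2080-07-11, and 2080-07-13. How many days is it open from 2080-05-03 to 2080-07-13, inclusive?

2080-05-03 is a Friday.
The range spans 72 days (inclusive of both endpoints).
72 = 7 × 10 + 2, so there are 10 full weeks plus 2 extra days.
Each full week contributes 5 weekdays (Mon–Fri): 10 × 5 = 50.
The 2 extra days are Fri, Sat — 1 of them qualifies.
Total: 50 + 1 = 51.
Holidays: 2080-05-17 (Fri); 2080-05-18 (Sat); 2080-06-04 (Tue); 2080-07-11 (Thu); 2080-07-13 (Sat).
3 of the 5 holidays fall on weekdays; the rest are weekends and were already excluded.
Business days: 51 − 3 = 48.

48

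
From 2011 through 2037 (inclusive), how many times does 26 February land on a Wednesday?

4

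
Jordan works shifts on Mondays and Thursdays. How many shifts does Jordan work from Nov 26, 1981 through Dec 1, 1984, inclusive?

315

Nov 26, 1981 is a Thursday.
From Nov 26, 1981 to Dec 1, 1984 is 1102 days inclusive.
1102 = 7 × 157 + 3, so there are 157 full weeks plus 3 extra days.
Each full week contributes 2 days from the set (Mon, Thu): 157 × 2 = 314.
The 3 extra days are Thu, Fri, Sat — 1 of them qualifies.
Total: 314 + 1 = 315.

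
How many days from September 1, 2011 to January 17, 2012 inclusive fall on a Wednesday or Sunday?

September 1, 2011 is a Thursday.
That's 139 days from start to end, counting both.
139 = 7 × 19 + 6, so there are 19 full weeks plus 6 extra days.
Each full week contributes 2 days from the set (Wed, Sun): 19 × 2 = 38.
The 6 extra days are Thursday, Friday, Saturday, Sunday, Monday, Tuesday — 1 of them qualifies.
Total: 38 + 1 = 39.

39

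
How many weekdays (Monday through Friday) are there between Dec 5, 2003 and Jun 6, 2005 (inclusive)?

392 weekdays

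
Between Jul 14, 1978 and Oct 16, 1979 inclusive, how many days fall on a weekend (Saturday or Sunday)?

Jul 14, 1978 is a Friday.
From Jul 14, 1978 to Oct 16, 1979 is 460 days inclusive.
460 = 7 × 65 + 5, so there are 65 full weeks plus 5 extra days.
Each full week contributes 2 weekend days (Sat, Sun): 65 × 2 = 130.
The 5 extra days are Friday, Saturday, Sunday, Monday, Tuesday — 2 of them qualify.
Total: 130 + 2 = 132.

132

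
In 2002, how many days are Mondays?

52

1 January 2002 is a Tuesday.
That's 365 days from start to end, counting both.
365 = 7 × 52 + 1, so there are 52 full weeks plus 1 extra day.
Each full week contributes one Monday: 52 so far.
The 1 extra day is Tue — none qualify.
Total: 52 + 0 = 52.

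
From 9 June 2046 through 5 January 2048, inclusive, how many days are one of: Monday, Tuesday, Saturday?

9 June 2046 is a Saturday.
That's 576 days from start to end, counting both.
576 = 7 × 82 + 2, so there are 82 full weeks plus 2 extra days.
Each full week contributes 3 days from the set (Mon, Tue, Sat): 82 × 3 = 246.
The 2 extra days are Saturday, Sunday — 1 of them qualifies.
Total: 246 + 1 = 247.

247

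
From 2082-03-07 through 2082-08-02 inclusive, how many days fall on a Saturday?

2082-03-07 is a Saturday.
From 2082-03-07 to 2082-08-02 is 149 days inclusive.
149 = 7 × 21 + 2, so there are 21 full weeks plus 2 extra days.
Each full week contributes one Saturday: 21 so far.
The 2 extra days are Saturday, Sunday — 1 of them qualifies.
Total: 21 + 1 = 22.

22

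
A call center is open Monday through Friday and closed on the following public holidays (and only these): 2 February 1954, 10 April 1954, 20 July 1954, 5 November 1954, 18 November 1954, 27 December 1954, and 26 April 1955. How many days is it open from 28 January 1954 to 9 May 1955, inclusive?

327 working days

28 January 1954 is a Thursday.
The range spans 467 days (inclusive of both endpoints).
467 = 7 × 66 + 5, so there are 66 full weeks plus 5 extra days.
Each full week contributes 5 weekdays (Mon–Fri): 66 × 5 = 330.
The 5 extra days are Thu, Fri, Sat, Sun, Mon — 3 of them qualify.
Total: 330 + 3 = 333.
Holidays: 2 February 1954 (Tue); 10 April 1954 (Sat); 20 July 1954 (Tue); 5 November 1954 (Fri); 18 November 1954 (Thu); 27 December 1954 (Mon); 26 April 1955 (Tue).
6 of the 7 holidays fall on weekdays; the rest are weekends and were already excluded.
Business days: 333 − 6 = 327.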